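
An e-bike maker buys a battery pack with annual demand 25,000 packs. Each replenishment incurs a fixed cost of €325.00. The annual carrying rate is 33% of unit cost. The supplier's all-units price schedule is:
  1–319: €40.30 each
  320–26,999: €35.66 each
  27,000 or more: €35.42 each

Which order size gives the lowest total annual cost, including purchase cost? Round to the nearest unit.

Q* ≈ 1,175 packs

Holding cost per unit per year at price C is H = 0.33·C.
Evaluate total cost at each tier's feasible EOQ or, if the EOQ is below the tier, at the tier's minimum quantity.
Tier 1 (€40.30): EOQ = 1105.4 exceeds tier's upper bound 319, so this tier is dominated.
EOQ at €35.66 = 1175.1 (feasible in tier 2): TC = 25,000×€35.66 + (25,000/1175.1)×325 + (1175.1/2)×0.33×€35.66 = €905,328.48.
EOQ at €35.42 = 1179.1 < 27000, so use break Q=27000: TC = 25,000×€35.42 + (25,000/27000.0)×325 + (27000.0/2)×0.33×€35.42 = €1,043,597.03.
Lowest total cost is €905,328.48 at Q = 1175.1.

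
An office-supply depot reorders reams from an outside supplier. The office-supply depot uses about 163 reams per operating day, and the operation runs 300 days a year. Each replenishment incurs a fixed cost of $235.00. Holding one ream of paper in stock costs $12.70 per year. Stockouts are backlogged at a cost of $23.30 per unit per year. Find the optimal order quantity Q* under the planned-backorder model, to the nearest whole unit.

Annual demand D = 163 × 300 = 48,900.
With planned backorders, Q* = √(2DS/H) · √((H+B)/B).
√(2DS/H) = √(2 × 48,900 × 235 / 12.7) = 1345.245.
√((H+B)/B) = √((12.7+23.3)/23.3) = 1.2430.
Q* ≈ 1672.148.

Q* ≈ 1,672 reams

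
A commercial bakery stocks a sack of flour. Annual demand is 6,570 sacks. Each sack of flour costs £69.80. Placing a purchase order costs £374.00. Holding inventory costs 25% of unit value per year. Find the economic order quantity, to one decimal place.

Q* ≈ 530.7 sacks

Holding cost H = 0.25 × £69.80 = £17.4500 per unit per year.
EOQ = √(2DS / H) = √(2 × 6,570 × 374 / 17.45).
= √(4,914,360 / 17.45) = √281,625.2149 ≈ 530.684.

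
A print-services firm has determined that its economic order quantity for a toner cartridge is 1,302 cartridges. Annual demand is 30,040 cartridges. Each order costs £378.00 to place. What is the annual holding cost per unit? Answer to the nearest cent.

Invert the EOQ relation Q*² = 2DS/H.
From Q* = √(2DS/H): H = 2DS / Q*² = 2 × 30,040 × 378 / 1,302² = 13.3968.

H ≈ £13.40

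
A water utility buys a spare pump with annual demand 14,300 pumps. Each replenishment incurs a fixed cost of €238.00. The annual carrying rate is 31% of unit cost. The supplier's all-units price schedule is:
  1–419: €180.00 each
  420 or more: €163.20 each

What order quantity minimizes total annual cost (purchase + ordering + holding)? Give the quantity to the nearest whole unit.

Holding cost per unit per year at price C is H = 0.31·C.
For each price level, check whether its EOQ is feasible; otherwise the best quantity at that price is the breakpoint.
EOQ at €180.00 = 349.3 (feasible in tier 1): TC = 14,300×€180.00 + (14,300/349.3)×238 + (349.3/2)×0.31×€180.00 = €2,593,488.96.
EOQ at €163.20 = 366.8 < 420, so use break Q=420: TC = 14,300×€163.20 + (14,300/420.0)×238 + (420.0/2)×0.31×€163.20 = €2,352,487.65.
Lowest total cost is €2,352,487.65 at Q = 420.0.

Q* ≈ 420 pumps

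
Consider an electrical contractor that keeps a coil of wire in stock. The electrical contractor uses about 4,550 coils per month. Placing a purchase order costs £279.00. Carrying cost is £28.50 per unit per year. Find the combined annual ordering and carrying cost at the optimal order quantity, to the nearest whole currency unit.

Annual demand D = 4,550 × 12 = 54,600.
EOQ = √(2DS/H) = √(2 × 54,600 × 279 / 28.5) ≈ 1033.93.
At Q*, ordering cost (D/Q*)S equals holding cost (Q*/2)H, each = √(DSH/2).
Minimum total = √(2DSH) = √(2 × 54,600 × 279 × 28.5) ≈ 29466.995.

TC* ≈ £29,467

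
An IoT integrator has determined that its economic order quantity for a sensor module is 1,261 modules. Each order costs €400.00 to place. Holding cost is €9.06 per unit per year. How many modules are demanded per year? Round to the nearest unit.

The basic EOQ model gives Q* = √(2DS/H); rearrange for the unknown.
From Q* = √(2DS/H): D = Q*²H / (2S) = 1,261² × 9.06 / (2 × 400) = 18008.120.

D ≈ 18,008 modules per year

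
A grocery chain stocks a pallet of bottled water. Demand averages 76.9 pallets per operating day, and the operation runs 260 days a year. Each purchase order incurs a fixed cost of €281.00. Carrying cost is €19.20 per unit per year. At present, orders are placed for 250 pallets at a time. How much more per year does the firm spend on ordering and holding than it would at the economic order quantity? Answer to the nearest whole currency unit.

Extra cost ≈ €10,185 per year

Annual demand D = 76.9 × 260 = 19,994.
EOQ = √(2DS/H) = √(2 × 19,994 × 281 / 19.2) ≈ 765.01.
Cost at Q* = (D/Q*)S + (Q*/2)H = √(2DSH) ≈ €14,688.20.
Cost at Q = 250: (19,994/250)×281 + (250/2)×19.2 = €22,473.26 + €2,400.00 = €24,873.26.
Excess = €24,873.26 − €14,688.20 = €10,185.05.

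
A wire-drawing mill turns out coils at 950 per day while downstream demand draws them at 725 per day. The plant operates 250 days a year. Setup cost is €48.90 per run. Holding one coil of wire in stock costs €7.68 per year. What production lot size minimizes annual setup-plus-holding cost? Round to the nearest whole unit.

Annual demand D = 725 × 250 = 181,250.
Production build-up factor (1 − d/p) = 1 − 725/950 = 0.2368.
Q* = √(2DS / (H(1 − d/p))) = √(2 × 181,250 × 48.9 / (7.68 × 0.2368)).
= √(17,726,250 / 1.8189) ≈ 3121.752.

Q* ≈ 3,122 coils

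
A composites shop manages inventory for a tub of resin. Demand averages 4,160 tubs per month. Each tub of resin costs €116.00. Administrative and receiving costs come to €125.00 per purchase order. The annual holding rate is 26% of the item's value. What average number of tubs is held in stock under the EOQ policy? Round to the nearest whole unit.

Average inventory ≈ 322 tubs

Annual demand D = 4,160 × 12 = 49,920.
Holding cost H = 0.26 × €116.00 = €30.1600 per unit per year.
Q* = √(2DS/H) = √(2 × 49,920 × 125 / 30.16) ≈ 643.27.
Average inventory = Q*/2 ≈ 643.27 / 2 = 321.634.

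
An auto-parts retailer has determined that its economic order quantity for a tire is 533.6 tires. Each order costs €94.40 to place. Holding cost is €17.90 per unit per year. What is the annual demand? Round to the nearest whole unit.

The basic EOQ model gives Q* = √(2DS/H); rearrange for the unknown.
From Q* = √(2DS/H): D = Q*²H / (2S) = 533.6² × 17.9 / (2 × 94.4) = 26994.960.

D ≈ 26,995 tires per year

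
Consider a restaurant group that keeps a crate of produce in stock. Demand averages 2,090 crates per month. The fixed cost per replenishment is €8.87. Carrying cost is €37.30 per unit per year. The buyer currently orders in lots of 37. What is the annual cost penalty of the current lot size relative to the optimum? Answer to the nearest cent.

Extra cost ≈ €2,628.72 per year

Annual demand D = 2,090 × 12 = 25,080.
EOQ = √(2DS/H) = √(2 × 25,080 × 8.87 / 37.3) ≈ 109.22.
Cost at Q* = (D/Q*)S + (Q*/2)H = √(2DSH) ≈ €4,073.76.
Cost at Q = 37: (25,080/37)×8.87 + (37/2)×37.3 = €6,012.42 + €690.05 = €6,702.47.
Excess = €6,702.47 − €4,073.76 = €2,628.72.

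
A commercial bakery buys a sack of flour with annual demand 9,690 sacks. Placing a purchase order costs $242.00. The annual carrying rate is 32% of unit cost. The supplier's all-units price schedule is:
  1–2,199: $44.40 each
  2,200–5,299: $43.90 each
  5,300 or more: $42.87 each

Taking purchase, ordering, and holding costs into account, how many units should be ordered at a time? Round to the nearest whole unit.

Holding cost per unit per year at price C is H = 0.32·C.
For each price level, check whether its EOQ is feasible; otherwise the best quantity at that price is the breakpoint.
EOQ at $44.40 = 574.5 (feasible in tier 1): TC = 9,690×$44.40 + (9,690/574.5)×242 + (574.5/2)×0.32×$44.40 = $438,399.02.
EOQ at $43.90 = 577.8 < 2200, so use break Q=2200: TC = 9,690×$43.90 + (9,690/2200.0)×242 + (2200.0/2)×0.32×$43.90 = $441,909.70.
EOQ at $42.87 = 584.7 < 5300, so use break Q=5300: TC = 9,690×$42.87 + (9,690/5300.0)×242 + (5300.0/2)×0.32×$42.87 = $452,206.51.
Lowest total cost is $438,399.02 at Q = 574.5.

Q* ≈ 575 sacks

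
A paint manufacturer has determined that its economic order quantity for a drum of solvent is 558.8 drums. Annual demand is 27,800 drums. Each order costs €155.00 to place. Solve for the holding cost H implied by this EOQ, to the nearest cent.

Invert the EOQ relation Q*² = 2DS/H.
From Q* = √(2DS/H): H = 2DS / Q*² = 2 × 27,800 × 155 / 558.8² = 27.5990.

H ≈ €27.60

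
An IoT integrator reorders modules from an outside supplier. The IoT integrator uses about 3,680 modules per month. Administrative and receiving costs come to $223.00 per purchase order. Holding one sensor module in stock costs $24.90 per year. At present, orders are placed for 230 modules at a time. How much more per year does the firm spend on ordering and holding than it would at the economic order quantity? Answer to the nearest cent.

Annual demand D = 3,680 × 12 = 44,160.
EOQ = √(2DS/H) = √(2 × 44,160 × 223 / 24.9) ≈ 889.37.
Cost at Q* = (D/Q*)S + (Q*/2)H = √(2DSH) ≈ $22,145.30.
Cost at Q = 230: (44,160/230)×223 + (230/2)×24.9 = $42,816.00 + $2,863.50 = $45,679.50.
Excess = $45,679.50 − $22,145.30 = $23,534.20.

Extra cost ≈ $23,534.20 per year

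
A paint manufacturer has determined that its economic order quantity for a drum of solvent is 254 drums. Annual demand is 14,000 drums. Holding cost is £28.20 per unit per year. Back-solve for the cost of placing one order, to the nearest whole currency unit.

Invert the EOQ relation Q*² = 2DS/H.
From Q* = √(2DS/H): S = Q*²H / (2D) = 254² × 28.2 / (2 × 14,000) = 64.9768.

S ≈ £65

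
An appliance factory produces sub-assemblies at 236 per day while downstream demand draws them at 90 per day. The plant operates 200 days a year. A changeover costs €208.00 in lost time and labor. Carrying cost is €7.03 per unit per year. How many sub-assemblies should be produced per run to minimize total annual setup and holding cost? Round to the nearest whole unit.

Q* ≈ 1,312 sub-assemblies

Annual demand D = 90 × 200 = 18,000.
Production build-up factor (1 − d/p) = 1 − 90/236 = 0.6186.
Q* = √(2DS / (H(1 − d/p))) = √(2 × 18,000 × 208 / (7.03 × 0.6186)).
= √(7,488,000 / 4.3491) ≈ 1312.154.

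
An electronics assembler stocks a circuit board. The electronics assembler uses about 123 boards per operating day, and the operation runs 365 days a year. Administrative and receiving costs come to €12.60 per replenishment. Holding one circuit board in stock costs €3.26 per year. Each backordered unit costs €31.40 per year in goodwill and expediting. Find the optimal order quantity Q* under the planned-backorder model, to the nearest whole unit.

Q* ≈ 619 boards

Annual demand D = 123 × 365 = 44,895.
With planned backorders, Q* = √(2DS/H) · √((H+B)/B).
√(2DS/H) = √(2 × 44,895 × 12.6 / 3.26) = 589.102.
√((H+B)/B) = √((3.26+31.4)/31.4) = 1.0506.
Q* ≈ 618.928.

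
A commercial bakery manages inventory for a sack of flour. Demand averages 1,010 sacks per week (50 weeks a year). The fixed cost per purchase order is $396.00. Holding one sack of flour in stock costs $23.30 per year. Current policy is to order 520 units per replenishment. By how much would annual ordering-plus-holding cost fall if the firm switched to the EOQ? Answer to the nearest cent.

Annual demand D = 1,010 × 50 = 50,500.
EOQ = √(2DS/H) = √(2 × 50,500 × 396 / 23.3) ≈ 1310.18.
Cost at Q* = (D/Q*)S + (Q*/2)H = √(2DSH) ≈ $30,527.15.
Cost at Q = 520: (50,500/520)×396 + (520/2)×23.3 = $38,457.69 + $6,058.00 = $44,515.69.
Excess = $44,515.69 − $30,527.15 = $13,988.54.

Extra cost ≈ $13,988.54 per year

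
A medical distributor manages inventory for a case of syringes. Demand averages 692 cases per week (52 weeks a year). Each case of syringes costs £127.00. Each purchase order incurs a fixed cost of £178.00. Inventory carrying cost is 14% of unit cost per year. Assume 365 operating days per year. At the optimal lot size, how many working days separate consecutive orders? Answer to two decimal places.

T ≈ 8.61 days

Annual demand D = 692 × 52 = 35,984.
Holding cost H = 0.14 × £127.00 = £17.7800 per unit per year.
EOQ = √(2DS/H) = √(2 × 35,984 × 178 / 17.78) ≈ 848.82.
Cycle time = Q*/D × 365 = 848.82 / 35,984 × 365 ≈ 8.610 days.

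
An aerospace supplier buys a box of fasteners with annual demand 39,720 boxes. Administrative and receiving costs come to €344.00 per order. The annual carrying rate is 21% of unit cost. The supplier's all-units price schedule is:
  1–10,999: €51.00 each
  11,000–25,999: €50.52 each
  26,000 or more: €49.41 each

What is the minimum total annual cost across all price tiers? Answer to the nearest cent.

TC* ≈ €2,042,827.78

Holding cost per unit per year at price C is H = 0.21·C.
Candidates are each tier's EOQ (if it falls in that tier) and each price-break quantity.
EOQ at €51.00 = 1597.4 (feasible in tier 1): TC = 39,720×€51.00 + (39,720/1597.4)×344 + (1597.4/2)×0.21×€51.00 = €2,042,827.78.
EOQ at €50.52 = 1604.9 < 11000, so use break Q=11000: TC = 39,720×€50.52 + (39,720/11000.0)×344 + (11000.0/2)×0.21×€50.52 = €2,066,247.15.
EOQ at €49.41 = 1622.9 < 26000, so use break Q=26000: TC = 39,720×€49.41 + (39,720/26000.0)×344 + (26000.0/2)×0.21×€49.41 = €2,097,980.03.
Lowest total cost among the candidates is at Q = 1597.4.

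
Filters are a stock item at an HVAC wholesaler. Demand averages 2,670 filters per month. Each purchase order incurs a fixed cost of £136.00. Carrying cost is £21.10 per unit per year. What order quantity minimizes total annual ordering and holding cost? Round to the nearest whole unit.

Q* ≈ 643 filters

Annual demand D = 2,670 × 12 = 32,040.
EOQ = √(2DS / H) = √(2 × 32,040 × 136 / 21.1).
= √(8,714,880 / 21.1) = √413,027.4882 ≈ 642.672.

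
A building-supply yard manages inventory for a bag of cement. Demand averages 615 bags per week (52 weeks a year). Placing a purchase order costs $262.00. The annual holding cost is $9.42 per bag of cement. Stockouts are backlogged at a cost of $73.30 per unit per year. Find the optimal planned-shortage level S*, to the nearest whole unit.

S* ≈ 161 bags

Annual demand D = 615 × 52 = 31,980.
With planned backorders, Q* = √(2DS/H) · √((H+B)/B).
√(2DS/H) = √(2 × 31,980 × 262 / 9.42) = 1333.765.
√((H+B)/B) = √((9.42+73.3)/73.3) = 1.0623.
Q* ≈ 1416.879.
S* = Q* · H/(H+B) = 1416.879 × 9.42/82.72 ≈ 161.352.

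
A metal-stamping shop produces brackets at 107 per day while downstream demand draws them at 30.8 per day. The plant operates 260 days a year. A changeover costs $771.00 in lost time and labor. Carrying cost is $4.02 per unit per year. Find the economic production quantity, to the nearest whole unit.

Annual demand D = 30.8 × 260 = 8,008.
Production build-up factor (1 − d/p) = 1 − 30.8/107 = 0.7121.
Q* = √(2DS / (H(1 − d/p))) = √(2 × 8,008 × 771 / (4.02 × 0.7121)).
= √(12,348,336 / 2.8628) ≈ 2076.852.

Q* ≈ 2,077 brackets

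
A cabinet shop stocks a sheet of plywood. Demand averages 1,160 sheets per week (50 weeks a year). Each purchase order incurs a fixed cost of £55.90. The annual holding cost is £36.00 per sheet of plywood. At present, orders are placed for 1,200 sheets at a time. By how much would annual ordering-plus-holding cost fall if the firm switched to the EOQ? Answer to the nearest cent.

Annual demand D = 1,160 × 50 = 58,000.
EOQ = √(2DS/H) = √(2 × 58,000 × 55.9 / 36) ≈ 424.41.
Cost at Q* = (D/Q*)S + (Q*/2)H = √(2DSH) ≈ £15,278.69.
Cost at Q = 1,200: (58,000/1,200)×55.9 + (1,200/2)×36 = £2,701.83 + £21,600.00 = £24,301.83.
Excess = £24,301.83 − £15,278.69 = £9,023.14.

Extra cost ≈ £9,023.14 per year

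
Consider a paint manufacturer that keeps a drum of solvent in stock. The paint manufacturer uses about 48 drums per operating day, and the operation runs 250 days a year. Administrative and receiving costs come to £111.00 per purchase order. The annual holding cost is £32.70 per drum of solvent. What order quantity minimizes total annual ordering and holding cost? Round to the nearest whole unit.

Q* ≈ 285 drums

Annual demand D = 48 × 250 = 12,000.
EOQ = √(2DS / H) = √(2 × 12,000 × 111 / 32.7).
= √(2,664,000 / 32.7) = √81,467.8899 ≈ 285.426.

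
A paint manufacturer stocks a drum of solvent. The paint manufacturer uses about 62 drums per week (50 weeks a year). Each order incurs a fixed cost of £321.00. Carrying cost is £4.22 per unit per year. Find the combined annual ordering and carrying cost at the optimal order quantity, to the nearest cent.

Annual demand D = 62 × 50 = 3,100.
EOQ = √(2DS/H) = √(2 × 3,100 × 321 / 4.22) ≈ 686.74.
At the optimum the two cost components are equal, so total cost = 2·(Q*/2)H = Q*·H.
Minimum total = √(2DSH) = √(2 × 3,100 × 321 × 4.22) ≈ 2898.041.

TC* ≈ £2,898.04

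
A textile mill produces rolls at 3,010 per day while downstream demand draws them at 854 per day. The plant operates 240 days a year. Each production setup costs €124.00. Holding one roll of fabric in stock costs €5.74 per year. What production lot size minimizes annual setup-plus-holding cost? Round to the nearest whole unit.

Q* ≈ 3,516 rolls

Annual demand D = 854 × 240 = 204,960.
Production build-up factor (1 − d/p) = 1 − 854/3,010 = 0.7163.
Q* = √(2DS / (H(1 − d/p))) = √(2 × 204,960 × 124 / (5.74 × 0.7163)).
= √(50,830,080 / 4.1114) ≈ 3516.117.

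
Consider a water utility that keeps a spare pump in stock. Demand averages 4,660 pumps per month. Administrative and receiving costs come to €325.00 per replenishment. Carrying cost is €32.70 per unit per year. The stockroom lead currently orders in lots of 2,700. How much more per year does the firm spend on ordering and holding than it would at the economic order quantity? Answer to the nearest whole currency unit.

Extra cost ≈ €16,400 per year

Annual demand D = 4,660 × 12 = 55,920.
EOQ = √(2DS/H) = √(2 × 55,920 × 325 / 32.7) ≈ 1054.31.
Cost at Q* = (D/Q*)S + (Q*/2)H = √(2DSH) ≈ €34,475.78.
Cost at Q = 2,700: (55,920/2,700)×325 + (2,700/2)×32.7 = €6,731.11 + €44,145.00 = €50,876.11.
Excess = €50,876.11 − €34,475.78 = €16,400.33.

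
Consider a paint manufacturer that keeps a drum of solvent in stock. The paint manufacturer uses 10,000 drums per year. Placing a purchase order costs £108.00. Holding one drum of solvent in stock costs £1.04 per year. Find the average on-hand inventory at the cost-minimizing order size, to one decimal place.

The optimal lot size = √(2DS/H) = √(2 × 10,000 × 108 / 1.04) ≈ 1441.15.
Average inventory = Q*/2 ≈ 1441.15 / 2 = 720.577.

Average inventory ≈ 720.6 drums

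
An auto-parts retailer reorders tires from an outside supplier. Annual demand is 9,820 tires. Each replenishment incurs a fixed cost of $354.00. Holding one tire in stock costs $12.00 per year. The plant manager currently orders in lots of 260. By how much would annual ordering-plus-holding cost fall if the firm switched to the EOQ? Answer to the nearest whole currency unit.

EOQ = √(2DS/H) = √(2 × 9,820 × 354 / 12) ≈ 761.17.
Cost at Q* = (D/Q*)S + (Q*/2)H = √(2DSH) ≈ $9,134.04.
Cost at Q = 260: (9,820/260)×354 + (260/2)×12 = $13,370.31 + $1,560.00 = $14,930.31.
Excess = $14,930.31 − $9,134.04 = $5,796.27.

Extra cost ≈ $5,796 per year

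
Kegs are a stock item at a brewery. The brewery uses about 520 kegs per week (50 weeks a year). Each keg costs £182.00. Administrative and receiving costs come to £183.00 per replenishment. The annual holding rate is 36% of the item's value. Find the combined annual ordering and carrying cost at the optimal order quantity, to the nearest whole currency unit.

TC* ≈ £24,970

Annual demand D = 520 × 50 = 26,000.
Holding cost H = 0.36 × £182.00 = £65.5200 per unit per year.
Q* = √(2DS/H) = √(2 × 26,000 × 183 / 65.52) ≈ 381.10.
At the optimum the two cost components are equal, so total cost = 2·(Q*/2)H = Q*·H.
Minimum total = √(2DSH) = √(2 × 26,000 × 183 × 65.52) ≈ 24969.748.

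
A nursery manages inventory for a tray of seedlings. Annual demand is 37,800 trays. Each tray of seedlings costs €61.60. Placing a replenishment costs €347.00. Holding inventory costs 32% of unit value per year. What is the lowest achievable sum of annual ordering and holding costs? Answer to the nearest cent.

Holding cost H = 0.32 × €61.60 = €19.7120 per unit per year.
The optimal lot size = √(2DS/H) = √(2 × 37,800 × 347 / 19.712) ≈ 1153.61.
At the optimum the two cost components are equal, so total cost = 2·(Q*/2)H = Q*·H.
Minimum total = √(2DSH) = √(2 × 37,800 × 347 × 19.712) ≈ 22740.027.

TC* ≈ €22,740.03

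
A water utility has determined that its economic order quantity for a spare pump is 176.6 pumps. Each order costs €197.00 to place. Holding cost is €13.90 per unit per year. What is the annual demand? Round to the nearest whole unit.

D ≈ 1,100 pumps per year

The basic EOQ model gives Q* = √(2DS/H); rearrange for the unknown.
From Q* = √(2DS/H): D = Q*²H / (2S) = 176.6² × 13.9 / (2 × 197) = 1100.272.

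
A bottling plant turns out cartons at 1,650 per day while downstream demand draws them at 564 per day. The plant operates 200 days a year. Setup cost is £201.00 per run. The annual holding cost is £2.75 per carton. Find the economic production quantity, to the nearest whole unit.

Annual demand D = 564 × 200 = 112,800.
Production build-up factor (1 − d/p) = 1 − 564/1,650 = 0.6582.
Q* = √(2DS / (H(1 − d/p))) = √(2 × 112,800 × 201 / (2.75 × 0.6582)).
= √(45,345,600 / 1.81) ≈ 5005.279.

Q* ≈ 5,005 cartons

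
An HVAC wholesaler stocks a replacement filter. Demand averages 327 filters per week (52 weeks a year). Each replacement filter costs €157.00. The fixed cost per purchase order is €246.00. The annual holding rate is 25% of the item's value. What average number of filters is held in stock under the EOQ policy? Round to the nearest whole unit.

Average inventory ≈ 231 filters

Annual demand D = 327 × 52 = 17,004.
Holding cost H = 0.25 × €157.00 = €39.2500 per unit per year.
EOQ = √(2DS/H) = √(2 × 17,004 × 246 / 39.25) ≈ 461.68.
Average inventory = Q*/2 ≈ 461.68 / 2 = 230.839.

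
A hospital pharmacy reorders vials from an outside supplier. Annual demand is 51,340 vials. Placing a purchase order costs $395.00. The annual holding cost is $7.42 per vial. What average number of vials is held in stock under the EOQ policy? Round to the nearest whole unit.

The optimal lot size = √(2DS/H) = √(2 × 51,340 × 395 / 7.42) ≈ 2337.97.
Average inventory = Q*/2 ≈ 2337.97 / 2 = 1168.987.

Average inventory ≈ 1,169 vials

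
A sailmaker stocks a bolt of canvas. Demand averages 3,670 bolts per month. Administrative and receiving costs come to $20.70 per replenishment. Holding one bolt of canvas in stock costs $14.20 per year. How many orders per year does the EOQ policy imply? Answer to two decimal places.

N ≈ 122.90 orders per year

Annual demand D = 3,670 × 12 = 44,040.
The optimal lot size = √(2DS/H) = √(2 × 44,040 × 20.7 / 14.2) ≈ 358.33.
Orders per year = D / Q* = 44,040 / 358.33 ≈ 122.904.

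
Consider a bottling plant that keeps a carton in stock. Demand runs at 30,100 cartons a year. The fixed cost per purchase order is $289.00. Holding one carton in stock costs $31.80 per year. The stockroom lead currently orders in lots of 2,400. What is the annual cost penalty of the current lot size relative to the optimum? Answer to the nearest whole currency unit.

Extra cost ≈ $18,263 per year

EOQ = √(2DS/H) = √(2 × 30,100 × 289 / 31.8) ≈ 739.66.
Cost at Q* = (D/Q*)S + (Q*/2)H = √(2DSH) ≈ $23,521.27.
Cost at Q = 2,400: (30,100/2,400)×289 + (2,400/2)×31.8 = $3,624.54 + $38,160.00 = $41,784.54.
Excess = $41,784.54 − $23,521.27 = $18,263.27.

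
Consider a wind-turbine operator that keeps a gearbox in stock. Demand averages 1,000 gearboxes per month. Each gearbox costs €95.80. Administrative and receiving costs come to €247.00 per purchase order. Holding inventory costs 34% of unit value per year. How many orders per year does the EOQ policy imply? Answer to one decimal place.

Annual demand D = 1,000 × 12 = 12,000.
Holding cost H = 0.34 × €95.80 = €32.5720 per unit per year.
EOQ = √(2DS/H) = √(2 × 12,000 × 247 / 32.572) ≈ 426.61.
Orders per year = D / Q* = 12,000 / 426.61 ≈ 28.129.

N ≈ 28.1 orders per year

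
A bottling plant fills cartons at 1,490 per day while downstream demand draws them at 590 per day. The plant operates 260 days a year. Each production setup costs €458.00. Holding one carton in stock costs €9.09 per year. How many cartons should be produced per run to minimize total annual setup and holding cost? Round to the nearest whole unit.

Annual demand D = 590 × 260 = 153,400.
Production build-up factor (1 − d/p) = 1 − 590/1,490 = 0.6040.
Q* = √(2DS / (H(1 − d/p))) = √(2 × 153,400 × 458 / (9.09 × 0.6040)).
= √(140,514,400 / 5.4906) ≈ 5058.833.

Q* ≈ 5,059 cartons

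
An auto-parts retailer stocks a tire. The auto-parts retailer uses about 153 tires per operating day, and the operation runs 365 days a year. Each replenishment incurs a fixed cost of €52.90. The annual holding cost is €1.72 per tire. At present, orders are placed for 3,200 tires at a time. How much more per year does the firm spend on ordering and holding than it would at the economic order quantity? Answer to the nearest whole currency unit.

Extra cost ≈ €487 per year

Annual demand D = 153 × 365 = 55,845.
EOQ = √(2DS/H) = √(2 × 55,845 × 52.9 / 1.72) ≈ 1853.41.
Cost at Q* = (D/Q*)S + (Q*/2)H = √(2DSH) ≈ €3,187.86.
Cost at Q = 3,200: (55,845/3,200)×52.9 + (3,200/2)×1.72 = €923.19 + €2,752.00 = €3,675.19.
Excess = €3,675.19 − €3,187.86 = €487.33.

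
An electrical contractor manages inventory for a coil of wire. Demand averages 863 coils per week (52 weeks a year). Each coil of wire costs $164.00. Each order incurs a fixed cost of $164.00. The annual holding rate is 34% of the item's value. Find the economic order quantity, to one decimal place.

Annual demand D = 863 × 52 = 44,876.
Holding cost H = 0.34 × $164.00 = $55.7600 per unit per year.
EOQ = √(2DS / H) = √(2 × 44,876 × 164 / 55.76).
= √(14,719,328 / 55.76) = √263,976.4706 ≈ 513.786.

Q* ≈ 513.8 coils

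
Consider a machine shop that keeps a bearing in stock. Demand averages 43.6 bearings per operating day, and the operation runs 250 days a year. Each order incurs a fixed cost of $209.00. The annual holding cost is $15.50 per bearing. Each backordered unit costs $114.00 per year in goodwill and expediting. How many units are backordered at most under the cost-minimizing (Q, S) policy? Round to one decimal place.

Annual demand D = 43.6 × 250 = 10,900.
With planned backorders, Q* = √(2DS/H) · √((H+B)/B).
√(2DS/H) = √(2 × 10,900 × 209 / 15.5) = 542.170.
√((H+B)/B) = √((15.5+114)/114) = 1.0658.
Q* ≈ 577.854.
S* = Q* · H/(H+B) = 577.854 × 15.5/129.5 ≈ 69.164.

S* ≈ 69.2 bearings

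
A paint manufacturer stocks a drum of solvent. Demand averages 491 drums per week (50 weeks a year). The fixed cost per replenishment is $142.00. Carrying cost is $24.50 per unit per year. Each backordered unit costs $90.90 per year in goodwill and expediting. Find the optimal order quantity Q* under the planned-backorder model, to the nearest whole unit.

Q* ≈ 601 drums

Annual demand D = 491 × 50 = 24,550.
With planned backorders, Q* = √(2DS/H) · √((H+B)/B).
√(2DS/H) = √(2 × 24,550 × 142 / 24.5) = 533.460.
√((H+B)/B) = √((24.5+90.9)/90.9) = 1.1267.
Q* ≈ 601.067.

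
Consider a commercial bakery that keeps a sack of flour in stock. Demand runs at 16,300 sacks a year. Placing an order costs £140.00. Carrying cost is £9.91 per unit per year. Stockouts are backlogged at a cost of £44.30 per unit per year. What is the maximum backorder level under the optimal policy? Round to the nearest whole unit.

S* ≈ 137 sacks

With planned backorders, Q* = √(2DS/H) · √((H+B)/B).
√(2DS/H) = √(2 × 16,300 × 140 / 9.91) = 678.635.
√((H+B)/B) = √((9.91+44.3)/44.3) = 1.1062.
Q* ≈ 750.713.
S* = Q* · H/(H+B) = 750.713 × 9.91/54.21 ≈ 137.236.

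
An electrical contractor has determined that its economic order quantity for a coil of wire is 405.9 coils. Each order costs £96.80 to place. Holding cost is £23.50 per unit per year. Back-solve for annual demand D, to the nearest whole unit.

Invert the EOQ relation Q*² = 2DS/H.
From Q* = √(2DS/H): D = Q*²H / (2S) = 405.9² × 23.5 / (2 × 96.8) = 19998.647.

D ≈ 19,999 coils per year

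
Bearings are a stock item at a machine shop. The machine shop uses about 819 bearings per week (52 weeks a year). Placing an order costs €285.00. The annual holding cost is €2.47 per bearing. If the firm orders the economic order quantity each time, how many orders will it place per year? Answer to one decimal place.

Annual demand D = 819 × 52 = 42,588.
The optimal lot size = √(2DS/H) = √(2 × 42,588 × 285 / 2.47) ≈ 3134.96.
Orders per year = D / Q* = 42,588 / 3134.96 ≈ 13.585.

N ≈ 13.6 orders per year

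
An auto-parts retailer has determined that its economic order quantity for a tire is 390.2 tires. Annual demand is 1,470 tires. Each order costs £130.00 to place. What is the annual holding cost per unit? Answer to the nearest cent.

The basic EOQ model gives Q* = √(2DS/H); rearrange for the unknown.
From Q* = √(2DS/H): H = 2DS / Q*² = 2 × 1,470 × 130 / 390.2² = 2.5102.

H ≈ £2.51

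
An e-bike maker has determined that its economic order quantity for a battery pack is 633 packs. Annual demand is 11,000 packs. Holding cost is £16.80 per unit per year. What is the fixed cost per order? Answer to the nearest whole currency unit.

S ≈ £306

Squaring Q* = √(2DS/H) gives Q*² = 2DS/H.
From Q* = √(2DS/H): S = Q*²H / (2D) = 633² × 16.8 / (2 × 11,000) = 305.9807.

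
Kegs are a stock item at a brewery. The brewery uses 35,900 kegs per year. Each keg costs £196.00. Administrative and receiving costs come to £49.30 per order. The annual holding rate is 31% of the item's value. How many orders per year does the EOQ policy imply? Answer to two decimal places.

Holding cost H = 0.31 × £196.00 = £60.7600 per unit per year.
The optimal lot size = √(2DS/H) = √(2 × 35,900 × 49.3 / 60.76) ≈ 241.37.
Orders per year = D / Q* = 35,900 / 241.37 ≈ 148.737.

N ≈ 148.74 orders per year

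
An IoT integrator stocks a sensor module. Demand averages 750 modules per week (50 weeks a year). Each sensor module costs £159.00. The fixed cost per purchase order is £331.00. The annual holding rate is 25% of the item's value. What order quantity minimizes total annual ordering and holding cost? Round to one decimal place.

Q* ≈ 790.3 modules

Annual demand D = 750 × 50 = 37,500.
Holding cost H = 0.25 × £159.00 = £39.7500 per unit per year.
EOQ = √(2DS / H) = √(2 × 37,500 × 331 / 39.75).
= √(24,825,000 / 39.75) = √624,528.3019 ≈ 790.271.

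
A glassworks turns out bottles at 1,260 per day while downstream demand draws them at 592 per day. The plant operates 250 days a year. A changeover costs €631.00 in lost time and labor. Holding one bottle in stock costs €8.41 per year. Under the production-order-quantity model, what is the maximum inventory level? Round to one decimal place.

Annual demand D = 592 × 250 = 148,000.
Production build-up factor (1 − d/p) = 1 − 592/1,260 = 0.5302.
Q* = √(2DS / (H(1 − d/p))) = √(2 × 148,000 × 631 / (8.41 × 0.5302)).
= √(186,776,000 / 4.4586) ≈ 6472.314.
Maximum inventory = Q*(1 − d/p) = 6472.314 × 0.5302 ≈ 3431.354.

I_max ≈ 3,431.4 bottles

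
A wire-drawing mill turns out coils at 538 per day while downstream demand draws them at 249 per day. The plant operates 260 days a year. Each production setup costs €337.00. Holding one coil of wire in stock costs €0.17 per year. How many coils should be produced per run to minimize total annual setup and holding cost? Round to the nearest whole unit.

Q* ≈ 21,859 coils

Annual demand D = 249 × 260 = 64,740.
Production build-up factor (1 − d/p) = 1 − 249/538 = 0.5372.
Q* = √(2DS / (H(1 − d/p))) = √(2 × 64,740 × 337 / (0.17 × 0.5372)).
= √(43,634,760 / 0.0913) ≈ 21859.189.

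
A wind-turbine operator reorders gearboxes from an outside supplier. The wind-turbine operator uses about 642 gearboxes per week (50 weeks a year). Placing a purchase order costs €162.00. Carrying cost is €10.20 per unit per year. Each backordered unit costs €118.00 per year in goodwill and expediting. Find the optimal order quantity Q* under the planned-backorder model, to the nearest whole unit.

Q* ≈ 1,053 gearboxes

Annual demand D = 642 × 50 = 32,100.
With planned backorders, Q* = √(2DS/H) · √((H+B)/B).
√(2DS/H) = √(2 × 32,100 × 162 / 10.2) = 1009.776.
√((H+B)/B) = √((10.2+118)/118) = 1.0423.
Q* ≈ 1052.514.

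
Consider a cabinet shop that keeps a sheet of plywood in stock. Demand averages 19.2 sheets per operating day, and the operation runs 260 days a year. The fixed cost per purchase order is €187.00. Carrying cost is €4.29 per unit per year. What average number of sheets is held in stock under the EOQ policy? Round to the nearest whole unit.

Average inventory ≈ 330 sheets

Annual demand D = 19.2 × 260 = 4,992.
Q* = √(2DS/H) = √(2 × 4,992 × 187 / 4.29) ≈ 659.70.
Average inventory = Q*/2 ≈ 659.70 / 2 = 329.848.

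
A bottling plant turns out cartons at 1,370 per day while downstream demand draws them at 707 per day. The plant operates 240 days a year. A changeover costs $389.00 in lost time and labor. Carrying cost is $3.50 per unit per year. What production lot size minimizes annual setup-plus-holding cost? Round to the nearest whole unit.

Q* ≈ 8,828 cartons

Annual demand D = 707 × 240 = 169,680.
Production build-up factor (1 − d/p) = 1 − 707/1,370 = 0.4839.
Q* = √(2DS / (H(1 − d/p))) = √(2 × 169,680 × 389 / (3.5 × 0.4839)).
= √(132,011,040 / 1.6938) ≈ 8828.250.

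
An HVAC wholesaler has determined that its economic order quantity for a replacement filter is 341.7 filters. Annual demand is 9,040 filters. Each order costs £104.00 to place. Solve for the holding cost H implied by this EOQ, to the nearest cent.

The basic EOQ model gives Q* = √(2DS/H); rearrange for the unknown.
From Q* = √(2DS/H): H = 2DS / Q*² = 2 × 9,040 × 104 / 341.7² = 16.1043.

H ≈ £16.10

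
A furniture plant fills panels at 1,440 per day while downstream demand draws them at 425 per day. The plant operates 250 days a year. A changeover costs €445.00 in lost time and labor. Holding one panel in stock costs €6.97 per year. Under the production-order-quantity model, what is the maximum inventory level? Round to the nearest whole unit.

Annual demand D = 425 × 250 = 106,250.
Production build-up factor (1 − d/p) = 1 − 425/1,440 = 0.7049.
Q* = √(2DS / (H(1 − d/p))) = √(2 × 106,250 × 445 / (6.97 × 0.7049)).
= √(94,562,500 / 4.9129) ≈ 4387.239.
Maximum inventory = Q*(1 − d/p) = 4387.239 × 0.7049 ≈ 3092.394.

I_max ≈ 3,092 panels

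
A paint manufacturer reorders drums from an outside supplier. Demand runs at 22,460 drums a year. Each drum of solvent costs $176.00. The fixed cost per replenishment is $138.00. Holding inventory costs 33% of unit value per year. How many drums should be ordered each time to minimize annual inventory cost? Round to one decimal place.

Q* ≈ 326.7 drums

Holding cost H = 0.33 × $176.00 = $58.0800 per unit per year.
EOQ = √(2DS / H) = √(2 × 22,460 × 138 / 58.08).
= √(6,198,960 / 58.08) = √106,731.405 ≈ 326.698.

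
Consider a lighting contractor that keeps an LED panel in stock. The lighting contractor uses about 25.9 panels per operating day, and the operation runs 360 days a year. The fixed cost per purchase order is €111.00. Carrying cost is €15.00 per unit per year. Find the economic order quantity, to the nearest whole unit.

Annual demand D = 25.9 × 360 = 9,324.
EOQ = √(2DS / H) = √(2 × 9,324 × 111 / 15).
= √(2,069,928 / 15) = √137,995.2 ≈ 371.477.

Q* ≈ 371 panels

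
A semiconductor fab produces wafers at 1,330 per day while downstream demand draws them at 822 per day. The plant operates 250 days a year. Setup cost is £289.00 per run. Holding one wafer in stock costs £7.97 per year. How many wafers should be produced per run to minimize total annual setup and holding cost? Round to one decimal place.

Annual demand D = 822 × 250 = 205,500.
Production build-up factor (1 − d/p) = 1 − 822/1,330 = 0.3820.
Q* = √(2DS / (H(1 − d/p))) = √(2 × 205,500 × 289 / (7.97 × 0.3820)).
= √(118,779,000 / 3.0442) ≈ 6246.470.

Q* ≈ 6,246.5 wafers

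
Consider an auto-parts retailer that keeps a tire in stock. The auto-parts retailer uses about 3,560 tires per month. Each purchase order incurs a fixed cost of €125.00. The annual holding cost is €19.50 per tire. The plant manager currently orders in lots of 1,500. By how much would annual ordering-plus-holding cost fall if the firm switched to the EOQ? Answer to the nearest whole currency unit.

Annual demand D = 3,560 × 12 = 42,720.
EOQ = √(2DS/H) = √(2 × 42,720 × 125 / 19.5) ≈ 740.06.
Cost at Q* = (D/Q*)S + (Q*/2)H = √(2DSH) ≈ €14,431.22.
Cost at Q = 1,500: (42,720/1,500)×125 + (1,500/2)×19.5 = €3,560.00 + €14,625.00 = €18,185.00.
Excess = €18,185.00 − €14,431.22 = €3,753.78.

Extra cost ≈ €3,754 per year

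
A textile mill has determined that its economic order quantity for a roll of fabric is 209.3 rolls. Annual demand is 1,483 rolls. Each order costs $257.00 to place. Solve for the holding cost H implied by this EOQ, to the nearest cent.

H ≈ $17.40

Squaring Q* = √(2DS/H) gives Q*² = 2DS/H.
From Q* = √(2DS/H): H = 2DS / Q*² = 2 × 1,483 × 257 / 209.3² = 17.4007.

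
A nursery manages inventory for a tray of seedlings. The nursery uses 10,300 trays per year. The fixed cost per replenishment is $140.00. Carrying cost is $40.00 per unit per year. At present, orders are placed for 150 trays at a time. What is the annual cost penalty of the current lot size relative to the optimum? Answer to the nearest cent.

EOQ = √(2DS/H) = √(2 × 10,300 × 140 / 40) ≈ 268.51.
Cost at Q* = (D/Q*)S + (Q*/2)H = √(2DSH) ≈ $10,740.58.
Cost at Q = 150: (10,300/150)×140 + (150/2)×40 = $9,613.33 + $3,000.00 = $12,613.33.
Excess = $12,613.33 − $10,740.58 = $1,872.76.

Extra cost ≈ $1,872.76 per year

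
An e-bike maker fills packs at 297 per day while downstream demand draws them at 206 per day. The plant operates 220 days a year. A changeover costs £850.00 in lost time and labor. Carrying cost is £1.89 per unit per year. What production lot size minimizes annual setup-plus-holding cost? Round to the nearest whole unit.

Annual demand D = 206 × 220 = 45,320.
Production build-up factor (1 − d/p) = 1 − 206/297 = 0.3064.
Q* = √(2DS / (H(1 − d/p))) = √(2 × 45,320 × 850 / (1.89 × 0.3064)).
= √(77,044,000 / 0.5791) ≈ 11534.427.

Q* ≈ 11,534 packs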